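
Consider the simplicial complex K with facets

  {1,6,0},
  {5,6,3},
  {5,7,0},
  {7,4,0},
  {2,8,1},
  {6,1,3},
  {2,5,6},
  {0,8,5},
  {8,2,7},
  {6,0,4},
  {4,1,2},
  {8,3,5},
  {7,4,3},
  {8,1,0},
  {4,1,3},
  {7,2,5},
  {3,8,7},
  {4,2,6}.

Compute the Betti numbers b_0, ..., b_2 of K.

Order the vertices as 0 < 1 < 2 < 3 < 4 < 5 < 6 < 7 < 8. Listing each simplex with vertices in this order, K has dimension 2 with simplices:

  0-simplices (9): [0], [1], [2], [3], [4], [5], [6], [7], [8]
  1-simplices (27): (27 of them)
  2-simplices (18): [0,1,6], [0,1,8], [0,4,6], [0,4,7], [0,5,7], [0,5,8], [1,2,4], [1,2,8], [1,3,4], [1,3,6], [2,4,6], [2,5,6], [2,5,7], [2,7,8], [3,4,7], [3,5,6], [3,5,8], [3,7,8]

so the chain groups are C_0 ≅ Z^9, C_1 ≅ Z^27, C_2 ≅ Z^18.

∂_1: C_1 → C_0 sends each edge [p,q] (with p < q) to q − p. For instance
  ∂[2,6] = [6] − [2].
The resulting 9×27 matrix has rank 8, and its Smith normal form has invariant factors (1,1,1,1,1,1,1,1).

Boundary ∂_2: C_2 → C_1 sends each 2-simplex [p,q,r] to [q,r] − [p,r] + [p,q]. For instance
  ∂[2,4,6] = [4,6] − [2,6] + [2,4],
  ∂[0,5,7] = [5,7] − [0,7] + [0,5].
The 27×18 boundary matrix has rank 18 and Smith normal form diag(1,1,1,1,1,1,1,1,1,1,1,1,1,1,1,1,1,2).

From H_k ≅ ker(∂_k) / im(∂_{k+1}) we obtain:

  H_0: rank C_0 − rank ∂_1 = 9 − 8 = 1, and the invariant factors of ∂_1 are all 1, so H_0 ≅ Z.
  H_1: rank ker ∂_1 − rank ∂_2 = (27 − 8) − 18 = 1, and ∂_2 has invariant factor 2 > 1, so H_1 ≅ Z ⊕ Z/2.
  H_2: rank ker ∂_2 − rank ∂_3 = (18 − 18) − 0 = 0, and there is no ∂_3, so H_2 ≅ 0.

Hence the Betti numbers are b_0 = 1, b_1 = 1, b_2 = 0.

b_0 = 1, b_1 = 1, b_2 = 0.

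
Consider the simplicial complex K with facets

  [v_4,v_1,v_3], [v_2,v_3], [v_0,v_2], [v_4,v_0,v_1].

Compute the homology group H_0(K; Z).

We work with the vertex ordering v_0 < v_1 < v_2 < v_3 < v_4. The simplices of K, each written with vertices in increasing order, are:

  0-simplices (5): [v_0], [v_1], [v_2], [v_3], [v_4]
  1-simplices (7): [v_0,v_1], [v_0,v_2], [v_0,v_4], [v_1,v_3], [v_1,v_4], [v_2,v_3], [v_3,v_4]
  2-simplices (2): [v_0,v_1,v_4], [v_1,v_3,v_4]

so the chain groups are C_0 ≅ Z^5, C_1 ≅ Z^7, C_2 ≅ Z^2.

Boundary ∂_1: C_1 → C_0 sends each edge [p,q] (with p < q) to q − p. For instance
  ∂[v_2,v_3] = [v_3] − [v_2].
This gives a 5×7 integer matrix of rank 4; reducing to Smith normal form yields diagonal entries (1,1,1,1).

∂_2: C_2 → C_1 maps a triangle to the signed sum of its edges. For instance
  ∂[v_1,v_3,v_4] = [v_3,v_4] − [v_1,v_4] + [v_1,v_3],
  ∂[v_0,v_1,v_4] = [v_1,v_4] − [v_0,v_4] + [v_0,v_1].
The resulting 7×2 matrix has rank 2, and its Smith normal form has invariant factors (1,1).

Reading off H_k = ker ∂_k / im ∂_{k+1}:

  H_0: rank C_0 − rank ∂_1 = 5 − 4 = 1, and the invariant factors of ∂_1 are all 1, so H_0 = Z.

H_0 = Z.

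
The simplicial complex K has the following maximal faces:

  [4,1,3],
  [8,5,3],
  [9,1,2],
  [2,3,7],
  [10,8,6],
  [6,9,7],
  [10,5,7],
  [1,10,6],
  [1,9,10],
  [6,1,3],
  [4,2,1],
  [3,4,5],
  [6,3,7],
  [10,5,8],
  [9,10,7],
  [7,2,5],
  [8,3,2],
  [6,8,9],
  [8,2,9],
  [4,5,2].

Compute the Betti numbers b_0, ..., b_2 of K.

b_0 = 1, b_1 = 1, b_2 = 0.

Take the total order 1 < 2 < 3 < 4 < 5 < 6 < 7 < 8 < 9 < 10 on the vertex set. Then K (dimension 2) consists of the simplices:

  0-simplices (10): [1], [2], [3], [4], [5], [6], [7], [8], [9], [10]
  1-simplices (30): (30 of them)
  2-simplices (20): (20 of them)

so the chain groups are C_0 ≅ Z^10, C_1 ≅ Z^30, C_2 ≅ Z^20.

Boundary ∂_1: C_1 → C_0 is given by ∂[p,q] = [q] − [p]. For instance
  ∂[1,2] = [2] − [1].
The 10×30 boundary matrix has rank 9 and Smith normal form diag(1,1,1,1,1,1,1,1,1).

Boundary ∂_2: C_2 → C_1 sends each 2-simplex [p,q,r] to [q,r] − [p,r] + [p,q]. For instance
  ∂[3,5,8] = [5,8] − [3,8] + [3,5],
  ∂[2,3,8] = [3,8] − [2,8] + [2,3].
As a 30×20 matrix over Z this has rank 20, with invariant factors (1,1,1,1,1,1,1,1,1,1,1,1,1,1,1,1,1,1,1,2).

Computing H_k = (kernel of ∂_k) / (image of ∂_{k+1}):

  H_0: rank C_0 − rank ∂_1 = 10 − 9 = 1, and the invariant factors of ∂_1 are all 1, so H_0 = Z.
  H_1: rank ker ∂_1 − rank ∂_2 = (30 − 9) − 20 = 1, and ∂_2 has invariant factor 2 > 1, so H_1 = Z ⊕ Z/2.
  H_2: rank ker ∂_2 − rank ∂_3 = (20 − 20) − 0 = 0, and there is no ∂_3, so H_2 = 0.

Hence the Betti numbers are b_0 = 1, b_1 = 1, b_2 = 0.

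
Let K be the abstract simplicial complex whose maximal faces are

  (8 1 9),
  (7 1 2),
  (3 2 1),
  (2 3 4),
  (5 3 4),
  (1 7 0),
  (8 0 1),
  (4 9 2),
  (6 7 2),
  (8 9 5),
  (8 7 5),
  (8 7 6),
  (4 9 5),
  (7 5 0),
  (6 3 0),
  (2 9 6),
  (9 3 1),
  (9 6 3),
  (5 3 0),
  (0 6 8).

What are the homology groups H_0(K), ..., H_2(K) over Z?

Take the total order 0 < 1 < 2 < 3 < 4 < 5 < 6 < 7 < 8 < 9 on the vertex set. Then K (dimension 2) consists of the simplices:

  0-simplices (10): [0], [1], [2], [3], [4], [5], [6], [7], [8], [9]
  1-simplices (30): (30 of them)
  2-simplices (20): (20 of them)

so the chain groups are C_0 ≅ Z^10, C_1 ≅ Z^30, C_2 ≅ Z^20.

Boundary ∂_1: C_1 → C_0 maps an edge to its endpoints' difference, ∂[p,q] = q − p.
The 10×30 boundary matrix has rank 9 and Smith normal form diag(1,1,1,1,1,1,1,1,1).

Boundary ∂_2: C_2 → C_1 maps a triangle to the signed sum of its edges. For instance
  ∂[1,8,9] = [8,9] − [1,9] + [1,8],
  ∂[0,3,6] = [3,6] − [0,6] + [0,3].
This gives a 30×20 integer matrix of rank 20; reducing to Smith normal form yields diagonal entries (1,1,1,1,1,1,1,1,1,1,1,1,1,1,1,1,1,1,1,2).

Computing H_k = (kernel of ∂_k) / (image of ∂_{k+1}):

  H_0: rank C_0 − rank ∂_1 = 10 − 9 = 1, and the invariant factors of ∂_1 are all 1, so H_0 ≅ Z.
  H_1: rank ker ∂_1 − rank ∂_2 = (30 − 9) − 20 = 1, and ∂_2 has invariant factor 2 > 1, so H_1 ≅ Z × Z/2.
  H_2: rank ker ∂_2 − rank ∂_3 = (20 − 20) − 0 = 0, and there is no ∂_3, so H_2 ≅ 0.

H_0 ≅ Z,  H_1 ≅ Z × Z/2,  H_2 = 0.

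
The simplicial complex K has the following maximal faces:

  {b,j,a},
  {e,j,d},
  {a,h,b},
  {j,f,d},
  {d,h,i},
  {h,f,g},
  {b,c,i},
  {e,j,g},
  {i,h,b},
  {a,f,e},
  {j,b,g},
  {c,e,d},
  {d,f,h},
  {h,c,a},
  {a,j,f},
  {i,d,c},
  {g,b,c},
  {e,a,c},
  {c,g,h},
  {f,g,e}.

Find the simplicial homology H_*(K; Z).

We work with the vertex ordering a < b < c < d < e < f < g < h < i < j. The simplices of K, each written with vertices in increasing order, are:

  0-simplices (10): a, b, c, d, e, f, g, h, i, j
  1-simplices (30): ab, ac, ae, af, ah, aj, bc, bg, bh, bi, bj, cd, ce, cg, ch, ci, de, df, dh, di, dj, ef, eg, ej, fg, fh, fj, gh, gj, hi
  2-simplices (20): abh, abj, ace, ach, aef, afj, bcg, bci, bgj, bhi, cde, cdi, cgh, dej, dfh, dfj, dhi, efg, egj, fgh

so the chain groups are C_0 ≅ Z^10, C_1 ≅ Z^30, C_2 ≅ Z^20.

∂_1: C_1 → C_0 is given by ∂[p,q] = [q] − [p]. For instance
  ∂ef = f − e.
As a 10×30 matrix over Z this has rank 9, with invariant factors (1,1,1,1,1,1,1,1,1).

∂_2: C_2 → C_1 maps a triangle to the signed sum of its edges. For instance
  ∂bgj = gj − bj + bg,
  ∂ach = ch − ah + ac.
This gives a 30×20 integer matrix of rank 20; reducing to Smith normal form yields diagonal entries (1,1,1,1,1,1,1,1,1,1,1,1,1,1,1,1,1,1,1,2).

Reading off H_k = ker ∂_k / im ∂_{k+1}:

  H_0: rank C_0 − rank ∂_1 = 10 − 9 = 1, and the invariant factors of ∂_1 are all 1, so H_0 ≅ Z.
  H_1: rank ker ∂_1 − rank ∂_2 = (30 − 9) − 20 = 1, and ∂_2 has invariant factor 2 > 1, so H_1 ≅ Z ⊕ Z/2.
  H_2: rank ker ∂_2 − rank ∂_3 = (20 − 20) − 0 = 0, and there is no ∂_3, so H_2 ≅ 0.

H_0 = Z,  H_1 = Z ⊕ Z/2,  H_2 = 0.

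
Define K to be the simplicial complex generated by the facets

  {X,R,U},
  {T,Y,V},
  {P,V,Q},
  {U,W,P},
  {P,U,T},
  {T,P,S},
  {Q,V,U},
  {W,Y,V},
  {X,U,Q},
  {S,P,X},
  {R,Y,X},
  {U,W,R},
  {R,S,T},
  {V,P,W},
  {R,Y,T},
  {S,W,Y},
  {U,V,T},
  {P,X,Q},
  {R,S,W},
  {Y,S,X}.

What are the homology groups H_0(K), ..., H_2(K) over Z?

We work with the vertex ordering P < Q < R < S < T < U < V < W < X < Y. The simplices of K, each written with vertices in increasing order, are:

  0-simplices (10): P, Q, R, S, T, U, V, W, X, Y
  1-simplices (30): PQ, PS, PT, PU, PV, PW, PX, QU, QV, QX, RS, RT, RU, RW, RX, RY, ST, SW, SX, SY, TU, TV, TY, UV, UW, UX, VW, VY, WY, XY
  2-simplices (20): PQV, PQX, PST, PSX, PTU, PUW, PVW, QUV, QUX, RST, RSW, RTY, RUW, RUX, RXY, SWY, SXY, TUV, TVY, VWY

so the chain groups are C_0 ≅ Z^10, C_1 ≅ Z^30, C_2 ≅ Z^20.

The boundary map ∂_1: C_1 → C_0 is given by ∂[p,q] = [q] − [p]. For instance
  ∂PS = S − P.
The resulting 10×30 matrix has rank 9, and its Smith normal form has invariant factors (1,1,1,1,1,1,1,1,1).

The boundary map ∂_2: C_2 → C_1 maps a triangle to the signed sum of its edges. For instance
  ∂RTY = TY − RY + RT,
  ∂RST = ST − RT + RS.
As a 30×20 matrix over Z this has rank 20, with invariant factors (1,1,1,1,1,1,1,1,1,1,1,1,1,1,1,1,1,1,1,2).

Reading off H_k = ker ∂_k / im ∂_{k+1}:

  H_0: rank C_0 − rank ∂_1 = 10 − 9 = 1, and the invariant factors of ∂_1 are all 1, so H_0 = Z.
  H_1: rank ker ∂_1 − rank ∂_2 = (30 − 9) − 20 = 1, and ∂_2 has invariant factor 2 > 1, so H_1 = Z ⊕ Z/2Z.
  H_2: rank ker ∂_2 − rank ∂_3 = (20 − 20) − 0 = 0, and there is no ∂_3, so H_2 = 0.

As a check, the Euler characteristic is 10 − 30 + 20 = 0, which agrees with 1 − 1 + 0 = 0.

H_0 ≅ Z,  H_1 ≅ Z ⊕ Z/2Z,  H_2 = 0.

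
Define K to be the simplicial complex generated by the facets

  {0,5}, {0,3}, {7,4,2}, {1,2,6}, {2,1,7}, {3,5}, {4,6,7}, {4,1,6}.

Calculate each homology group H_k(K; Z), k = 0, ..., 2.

Order the vertices as 0 < 1 < 2 < 3 < 4 < 5 < 6 < 7. Listing each simplex with vertices in this order, K has dimension 2 with simplices:

  0-simplices (8): [0], [1], [2], [3], [4], [5], [6], [7]
  1-simplices (13): [0,3], [0,5], [1,2], [1,4], [1,6], [1,7], [2,4], [2,6], [2,7], [3,5], [4,6], [4,7], [6,7]
  2-simplices (5): [1,2,6], [1,2,7], [1,4,6], [2,4,7], [4,6,7]

so the chain groups are C_0 ≅ Z^8, C_1 ≅ Z^13, C_2 ≅ Z^5.

The boundary map ∂_1: C_1 → C_0 is given by ∂[p,q] = [q] − [p].
The 8×13 boundary matrix has rank 6 and Smith normal form diag(1,1,1,1,1,1).

The boundary map ∂_2: C_2 → C_1 sends each 2-simplex [p,q,r] to [q,r] − [p,r] + [p,q]. For instance
  ∂[1,2,7] = [2,7] − [1,7] + [1,2],
  ∂[2,4,7] = [4,7] − [2,7] + [2,4].
The resulting 13×5 matrix has rank 5, and its Smith normal form has invariant factors (1,1,1,1,1).

Computing H_k = (kernel of ∂_k) / (image of ∂_{k+1}):

  H_0: rank C_0 − rank ∂_1 = 8 − 6 = 2, and the invariant factors of ∂_1 are all 1, so H_0 ≅ Z^2.
  H_1: rank ker ∂_1 − rank ∂_2 = (13 − 6) − 5 = 2, and the invariant factors of ∂_2 are all 1, so H_1 ≅ Z^2.
  H_2: rank ker ∂_2 − rank ∂_3 = (5 − 5) − 0 = 0, and there is no ∂_3, so H_2 ≅ 0.

As a check, the Euler characteristic is 8 − 13 + 5 = 0, which agrees with 2 − 2 + 0 = 0.
(K is a triangulation of the disjoint union of the Möbius band and the circle S^1.)

H_0 ≅ Z^2,  H_1 ≅ Z^2,  H_2 = 0.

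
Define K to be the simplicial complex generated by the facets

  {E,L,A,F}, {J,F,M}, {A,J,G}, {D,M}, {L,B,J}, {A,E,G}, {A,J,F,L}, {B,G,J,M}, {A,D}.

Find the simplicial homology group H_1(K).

H_1 ≅ Z.

Fix the vertex order A < B < D < E < F < G < J < L < M and write every simplex with vertices in increasing order. Then dim K = 3 and the simplices of K are:

  0-simplices (9): A, B, D, E, F, G, J, L, M
  1-simplices (21): AD, AE, AF, AG, AJ, AL, BG, BJ, BL, BM, DM, EF, EG, EL, FJ, FL, FM, GJ, GM, JL, JM
  2-simplices (15): AEF, AEG, AEL, AFJ, AFL, AGJ, AJL, BGJ, BGM, BJL, BJM, EFL, FJL, FJM, GJM
  3-simplices (3): AEFL, AFJL, BGJM

Hence C_0 ≅ Z^9, C_1 ≅ Z^21, C_2 ≅ Z^15, C_3 ≅ Z^3.

The boundary map ∂_1: C_1 → C_0 maps an edge to its endpoints' difference, ∂[p,q] = q − p. For instance
  ∂AG = G − A.
The 9×21 boundary matrix has rank 8 and Smith normal form diag(1,1,1,1,1,1,1,1).

∂_2: C_2 → C_1 sends each 2-simplex [p,q,r] to [q,r] − [p,r] + [p,q]. For instance
  ∂FJL = JL − FL + FJ,
  ∂AGJ = GJ − AJ + AG.
The 21×15 boundary matrix has rank 12 and Smith normal form diag(1,1,1,1,1,1,1,1,1,1,1,1).

The boundary map ∂_3: C_3 → C_2 sends each 3-simplex σ to the alternating sum Σ_i (−1)^i (σ with its i-th vertex removed). For instance
  ∂AEFL = EFL − AFL + AEL − AEF,
  ∂AFJL = FJL − AJL + AFL − AFJ.
This gives a 15×3 integer matrix of rank 3; reducing to Smith normal form yields diagonal entries (1,1,1).

Now H_k = ker ∂_k / im ∂_{k+1}, so:

  H_1: rank ker ∂_1 − rank ∂_2 = (21 − 8) − 12 = 1, and the invariant factors of ∂_2 are all 1, so H_1 = Z.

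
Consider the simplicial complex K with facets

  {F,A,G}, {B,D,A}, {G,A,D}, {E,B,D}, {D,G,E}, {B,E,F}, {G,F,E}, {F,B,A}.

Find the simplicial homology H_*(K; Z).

Take the total order A < B < D < E < F < G on the vertex set. Then K (dimension 2) consists of the simplices:

  0-simplices (6): A, B, D, E, F, G
  1-simplices (12): AB, AD, AF, AG, BD, BE, BF, DE, DG, EF, EG, FG
  2-simplices (8): ABD, ABF, ADG, AFG, BDE, BEF, DEG, EFG

giving chain groups C_0 ≅ Z^6, C_1 ≅ Z^12, C_2 ≅ Z^8.

∂_1: C_1 → C_0 is given by ∂[p,q] = [q] − [p].
The resulting 6×12 matrix has rank 5, and its Smith normal form has invariant factors (1,1,1,1,1).

∂_2: C_2 → C_1 maps a triangle to the signed sum of its edges. For instance
  ∂BDE = DE − BE + BD,
  ∂AFG = FG − AG + AF.
As a 12×8 matrix over Z this has rank 7, with invariant factors (1,1,1,1,1,1,1).

Now H_k = ker ∂_k / im ∂_{k+1}, so:

  H_0: rank C_0 − rank ∂_1 = 6 − 5 = 1, and the invariant factors of ∂_1 are all 1, so H_0 = Z.
  H_1: rank ker ∂_1 − rank ∂_2 = (12 − 5) − 7 = 0, and the invariant factors of ∂_2 are all 1, so H_1 = 0.
  H_2: rank ker ∂_2 − rank ∂_3 = (8 − 7) − 0 = 1, and there is no ∂_3, so H_2 = Z.

As a check, the Euler characteristic is 6 − 12 + 8 = 2, which agrees with 1 − 0 + 1 = 2.
(K is a triangulation of the 2-sphere S^2.)

H_0 = Z,  H_1 = 0,  H_2 = Z.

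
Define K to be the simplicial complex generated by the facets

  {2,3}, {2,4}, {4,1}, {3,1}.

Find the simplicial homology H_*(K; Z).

H_0 ≅ Z,  H_1 ≅ Z.

Fix the vertex order 1 < 2 < 3 < 4 and write every simplex with vertices in increasing order. Then dim K = 1 and the simplices of K are:

  0-simplices (4): [1], [2], [3], [4]
  1-simplices (4): [1,3], [1,4], [2,3], [2,4]

Hence C_0 ≅ Z^4, C_1 ≅ Z^4.

Boundary ∂_1: C_1 → C_0 sends each edge [p,q] (with p < q) to q − p.
The resulting 4×4 matrix has rank 3, and its Smith normal form has invariant factors (1,1,1).

Reading off H_k = ker ∂_k / im ∂_{k+1}:

  H_0: rank C_0 − rank ∂_1 = 4 − 3 = 1, and the invariant factors of ∂_1 are all 1, so H_0 ≅ Z.
  H_1: rank ker ∂_1 − rank ∂_2 = (4 − 3) − 0 = 1, and there is no ∂_2, so H_1 ≅ Z.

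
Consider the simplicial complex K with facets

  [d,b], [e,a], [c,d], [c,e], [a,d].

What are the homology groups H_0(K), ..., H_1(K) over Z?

H_0 = Z,  H_1 = Z.

We work with the vertex ordering a < b < c < d < e. The simplices of K, each written with vertices in increasing order, are:

  0-simplices (5): a, b, c, d, e
  1-simplices (5): ad, ae, bd, cd, ce

Hence C_0 ≅ Z^5, C_1 ≅ Z^5.

∂_1: C_1 → C_0 is given by ∂[p,q] = [q] − [p]. For instance
  ∂bd = d − b.
This gives a 5×5 integer matrix of rank 4; reducing to Smith normal form yields diagonal entries (1,1,1,1).

Reading off H_k = ker ∂_k / im ∂_{k+1}:

  H_0: rank C_0 − rank ∂_1 = 5 − 4 = 1, and the invariant factors of ∂_1 are all 1, so H_0 = Z.
  H_1: rank ker ∂_1 − rank ∂_2 = (5 − 4) − 0 = 1, and there is no ∂_2, so H_1 = Z.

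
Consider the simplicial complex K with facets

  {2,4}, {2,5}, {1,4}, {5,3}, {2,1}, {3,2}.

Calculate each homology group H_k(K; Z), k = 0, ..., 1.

H_0 ≅ Z,  H_1 ≅ Z^2.

Take the total order 1 < 2 < 3 < 4 < 5 on the vertex set. Then K (dimension 1) consists of the simplices:

  0-simplices (5): [1], [2], [3], [4], [5]
  1-simplices (6): [1,2], [1,4], [2,3], [2,4], [2,5], [3,5]

giving chain groups C_0 ≅ Z^5, C_1 ≅ Z^6.

The boundary map ∂_1: C_1 → C_0 maps an edge to its endpoints' difference, ∂[p,q] = q − p. For instance
  ∂[2,4] = [4] − [2].
The 5×6 boundary matrix has rank 4 and Smith normal form diag(1,1,1,1).

Now H_k = ker ∂_k / im ∂_{k+1}, so:

  H_0: rank C_0 − rank ∂_1 = 5 − 4 = 1, and the invariant factors of ∂_1 are all 1, so H_0 ≅ Z.
  H_1: rank ker ∂_1 − rank ∂_2 = (6 − 4) − 0 = 2, and there is no ∂_2, so H_1 ≅ Z^2.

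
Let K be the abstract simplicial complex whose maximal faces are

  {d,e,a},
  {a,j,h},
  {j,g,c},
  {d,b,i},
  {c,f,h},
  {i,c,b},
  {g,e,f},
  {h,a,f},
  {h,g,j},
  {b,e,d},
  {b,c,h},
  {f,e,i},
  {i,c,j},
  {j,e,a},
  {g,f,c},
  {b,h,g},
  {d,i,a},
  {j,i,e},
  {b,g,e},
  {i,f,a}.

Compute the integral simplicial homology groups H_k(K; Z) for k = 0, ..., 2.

H_0 = Z,  H_1 = Z ⊕ Z/2,  H_2 = 0.

Fix the vertex order a < b < c < d < e < f < g < h < i < j and write every simplex with vertices in increasing order. Then dim K = 2 and the simplices of K are:

  0-simplices (10): a, b, c, d, e, f, g, h, i, j
  1-simplices (30): ad, ae, af, ah, ai, aj, bc, bd, be, bg, bh, bi, cf, cg, ch, ci, cj, de, di, ef, eg, ei, ej, fg, fh, fi, gh, gj, hj, ij
  2-simplices (20): ade, adi, aej, afh, afi, ahj, bch, bci, bde, bdi, beg, bgh, cfg, cfh, cgj, cij, efg, efi, eij, ghj

so the chain groups are C_0 ≅ Z^10, C_1 ≅ Z^30, C_2 ≅ Z^20.

∂_1: C_1 → C_0 is given by ∂[p,q] = [q] − [p].
The 10×30 boundary matrix has rank 9 and Smith normal form diag(1,1,1,1,1,1,1,1,1).

The boundary map ∂_2: C_2 → C_1 sends each 2-simplex [p,q,r] to [q,r] − [p,r] + [p,q]. For instance
  ∂efg = fg − eg + ef,
  ∂eij = ij − ej + ei.
The 30×20 boundary matrix has rank 20 and Smith normal form diag(1,1,1,1,1,1,1,1,1,1,1,1,1,1,1,1,1,1,1,2).

From H_k ≅ ker(∂_k) / im(∂_{k+1}) we obtain:

  H_0: rank C_0 − rank ∂_1 = 10 − 9 = 1, and the invariant factors of ∂_1 are all 1, so H_0 = Z.
  H_1: rank ker ∂_1 − rank ∂_2 = (30 − 9) − 20 = 1, and ∂_2 has invariant factor 2 > 1, so H_1 = Z ⊕ Z/2.
  H_2: rank ker ∂_2 − rank ∂_3 = (20 − 20) − 0 = 0, and there is no ∂_3, so H_2 = 0.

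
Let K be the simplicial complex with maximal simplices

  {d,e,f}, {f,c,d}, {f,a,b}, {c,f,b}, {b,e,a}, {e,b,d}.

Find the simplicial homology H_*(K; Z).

H_0 ≅ Z,  H_1 ≅ Z,  H_2 = 0.

Take the total order a < b < c < d < e < f on the vertex set. Then K (dimension 2) consists of the simplices:

  0-simplices (6): a, b, c, d, e, f
  1-simplices (12): ab, ae, af, bc, bd, be, bf, cd, cf, de, df, ef
  2-simplices (6): abe, abf, bcf, bde, cdf, def

Hence C_0 ≅ Z^6, C_1 ≅ Z^12, C_2 ≅ Z^6.

Boundary ∂_1: C_1 → C_0 sends each edge [p,q] (with p < q) to q − p.
The 6×12 boundary matrix has rank 5 and Smith normal form diag(1,1,1,1,1).

The boundary map ∂_2: C_2 → C_1 sends each 2-simplex [p,q,r] to [q,r] − [p,r] + [p,q]. For instance
  ∂bcf = cf − bf + bc,
  ∂def = ef − df + de.
As a 12×6 matrix over Z this has rank 6, with invariant factors (1,1,1,1,1,1).

From H_k ≅ ker(∂_k) / im(∂_{k+1}) we obtain:

  H_0: rank C_0 − rank ∂_1 = 6 − 5 = 1, and the invariant factors of ∂_1 are all 1, so H_0 ≅ Z.
  H_1: rank ker ∂_1 − rank ∂_2 = (12 − 5) − 6 = 1, and the invariant factors of ∂_2 are all 1, so H_1 ≅ Z.
  H_2: rank ker ∂_2 − rank ∂_3 = (6 − 6) − 0 = 0, and there is no ∂_3, so H_2 ≅ 0.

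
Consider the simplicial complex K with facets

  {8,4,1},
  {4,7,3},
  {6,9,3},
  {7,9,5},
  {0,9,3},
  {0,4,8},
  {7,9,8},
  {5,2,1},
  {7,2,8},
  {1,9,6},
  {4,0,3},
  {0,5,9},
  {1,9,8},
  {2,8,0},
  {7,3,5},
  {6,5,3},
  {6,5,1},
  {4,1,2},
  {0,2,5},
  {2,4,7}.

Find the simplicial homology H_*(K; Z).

H_0 = Z,  H_1 = Z ⊕ Z/2,  H_2 = 0.

Fix the vertex order 0 < 1 < 2 < 3 < 4 < 5 < 6 < 7 < 8 < 9 and write every simplex with vertices in increasing order. Then dim K = 2 and the simplices of K are:

  0-simplices (10): [0], [1], [2], [3], [4], [5], [6], [7], [8], [9]
  1-simplices (30): (30 of them)
  2-simplices (20): (20 of them)

giving chain groups C_0 ≅ Z^10, C_1 ≅ Z^30, C_2 ≅ Z^20.

∂_1: C_1 → C_0 maps an edge to its endpoints' difference, ∂[p,q] = q − p. For instance
  ∂[0,4] = [4] − [0].
The resulting 10×30 matrix has rank 9, and its Smith normal form has invariant factors (1,1,1,1,1,1,1,1,1).

The boundary map ∂_2: C_2 → C_1 acts by ∂[p,q,r] = [q,r] − [p,r] + [p,q]. For instance
  ∂[1,5,6] = [5,6] − [1,6] + [1,5],
  ∂[1,2,5] = [2,5] − [1,5] + [1,2].
The resulting 30×20 matrix has rank 20, and its Smith normal form has invariant factors (1,1,1,1,1,1,1,1,1,1,1,1,1,1,1,1,1,1,1,2).

From H_k ≅ ker(∂_k) / im(∂_{k+1}) we obtain:

  H_0: rank C_0 − rank ∂_1 = 10 − 9 = 1, and the invariant factors of ∂_1 are all 1, so H_0 = Z.
  H_1: rank ker ∂_1 − rank ∂_2 = (30 − 9) − 20 = 1, and ∂_2 has invariant factor 2 > 1, so H_1 = Z ⊕ Z/2.
  H_2: rank ker ∂_2 − rank ∂_3 = (20 − 20) − 0 = 0, and there is no ∂_3, so H_2 = 0.

As a check, the Euler characteristic is 10 − 30 + 20 = 0, which agrees with 1 − 1 + 0 = 0.
(K is a triangulation of the Klein bottle.)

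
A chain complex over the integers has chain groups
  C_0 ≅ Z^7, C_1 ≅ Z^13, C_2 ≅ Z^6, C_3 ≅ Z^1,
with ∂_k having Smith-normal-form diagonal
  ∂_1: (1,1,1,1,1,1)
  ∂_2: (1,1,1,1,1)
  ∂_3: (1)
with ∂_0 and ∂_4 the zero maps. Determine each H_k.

H_0 ≅ Z,  H_1 ≅ Z^2,  H_2 = 0,  H_3 = 0.

H_0: b_0 = 7 − 0 − 6 = 1; torsion from ∂_1 factors > 1: none. So H_0 ≅ Z.
H_1: b_1 = 13 − 6 − 5 = 2; torsion from ∂_2 factors > 1: none. So H_1 ≅ Z^2.
H_2: b_2 = 6 − 5 − 1 = 0; torsion from ∂_3 factors > 1: none. So H_2 ≅ 0.
H_3: b_3 = 1 − 1 − 0 = 0; torsion from ∂_4 factors > 1: none. So H_3 ≅ 0.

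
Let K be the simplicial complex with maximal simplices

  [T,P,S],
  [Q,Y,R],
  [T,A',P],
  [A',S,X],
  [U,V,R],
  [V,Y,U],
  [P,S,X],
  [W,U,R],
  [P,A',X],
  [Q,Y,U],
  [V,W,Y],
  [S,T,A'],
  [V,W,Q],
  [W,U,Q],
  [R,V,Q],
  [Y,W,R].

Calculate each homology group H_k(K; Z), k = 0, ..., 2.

Take the total order P < Q < R < S < T < U < V < W < X < Y < A' on the vertex set. Then K (dimension 2) consists of the simplices:

  0-simplices (11): [P], [Q], [R], [S], [T], [U], [V], [W], [X], [Y], [A']
  1-simplices (24): (24 of them)
  2-simplices (16): [P,S,T], [P,S,X], [P,T,A'], [P,X,A'], [Q,R,V], [Q,R,Y], [Q,U,W], [Q,U,Y], [Q,V,W], [R,U,V], [R,U,W], [R,W,Y], [S,T,A'], [S,X,A'], [U,V,Y], [V,W,Y]

Hence C_0 ≅ Z^11, C_1 ≅ Z^24, C_2 ≅ Z^16.

Boundary ∂_1: C_1 → C_0 sends each edge [p,q] (with p < q) to q − p. For instance
  ∂[Q,Y] = [Y] − [Q].
As a 11×24 matrix over Z this has rank 9, with invariant factors (1,1,1,1,1,1,1,1,1).

The boundary map ∂_2: C_2 → C_1 maps a triangle to the signed sum of its edges. For instance
  ∂[S,T,A'] = [T,A'] − [S,A'] + [S,T],
  ∂[P,T,A'] = [T,A'] − [P,A'] + [P,T].
This gives a 24×16 integer matrix of rank 15; reducing to Smith normal form yields diagonal entries (1,1,1,1,1,1,1,1,1,1,1,1,1,1,2).

From H_k ≅ ker(∂_k) / im(∂_{k+1}) we obtain:

  H_0: rank C_0 − rank ∂_1 = 11 − 9 = 2, and the invariant factors of ∂_1 are all 1, so H_0 ≅ Z^2.
  H_1: rank ker ∂_1 − rank ∂_2 = (24 − 9) − 15 = 0, and ∂_2 has invariant factor 2 > 1, so H_1 ≅ Z/2Z.
  H_2: rank ker ∂_2 − rank ∂_3 = (16 − 15) − 0 = 1, and there is no ∂_3, so H_2 ≅ Z.

(K is a triangulation of the disjoint union of the real projective plane RP^2 and the 2-sphere S^2.)

H_0 = Z^2,  H_1 = Z/2Z,  H_2 = Z.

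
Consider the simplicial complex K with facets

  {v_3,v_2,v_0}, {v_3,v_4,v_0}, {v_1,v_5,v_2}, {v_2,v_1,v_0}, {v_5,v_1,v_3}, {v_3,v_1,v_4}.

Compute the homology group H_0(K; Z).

H_0 = Z.

We work with the vertex ordering v_0 < v_1 < v_2 < v_3 < v_4 < v_5. The simplices of K, each written with vertices in increasing order, are:

  0-simplices (6): [v_0], [v_1], [v_2], [v_3], [v_4], [v_5]
  1-simplices (12): [v_0,v_1], [v_0,v_2], [v_0,v_3], [v_0,v_4], [v_1,v_2], [v_1,v_3], [v_1,v_4], [v_1,v_5], [v_2,v_3], [v_2,v_5], [v_3,v_4], [v_3,v_5]
  2-simplices (6): [v_0,v_1,v_2], [v_0,v_2,v_3], [v_0,v_3,v_4], [v_1,v_2,v_5], [v_1,v_3,v_4], [v_1,v_3,v_5]

so the chain groups are C_0 ≅ Z^6, C_1 ≅ Z^12, C_2 ≅ Z^6.

Boundary ∂_1: C_1 → C_0 maps an edge to its endpoints' difference, ∂[p,q] = q − p. For instance
  ∂[v_2,v_5] = [v_5] − [v_2].
As a 6×12 matrix over Z this has rank 5, with invariant factors (1,1,1,1,1).

∂_2: C_2 → C_1 sends each 2-simplex [p,q,r] to [q,r] − [p,r] + [p,q]. For instance
  ∂[v_0,v_1,v_2] = [v_1,v_2] − [v_0,v_2] + [v_0,v_1],
  ∂[v_1,v_3,v_5] = [v_3,v_5] − [v_1,v_5] + [v_1,v_3].
The 12×6 boundary matrix has rank 6 and Smith normal form diag(1,1,1,1,1,1).

Reading off H_k = ker ∂_k / im ∂_{k+1}:

  H_0: rank C_0 − rank ∂_1 = 6 − 5 = 1, and the invariant factors of ∂_1 are all 1, so H_0 = Z.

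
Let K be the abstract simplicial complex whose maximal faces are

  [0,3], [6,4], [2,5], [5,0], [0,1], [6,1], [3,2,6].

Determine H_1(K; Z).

H_1 = Z^2.

We work with the vertex ordering 0 < 1 < 2 < 3 < 4 < 5 < 6. The simplices of K, each written with vertices in increasing order, are:

  0-simplices (7): [0], [1], [2], [3], [4], [5], [6]
  1-simplices (9): [0,1], [0,3], [0,5], [1,6], [2,3], [2,5], [2,6], [3,6], [4,6]
  2-simplices (1): [2,3,6]

Hence C_0 ≅ Z^7, C_1 ≅ Z^9, C_2 ≅ Z^1.

∂_1: C_1 → C_0 sends each edge [p,q] (with p < q) to q − p. For instance
  ∂[0,1] = [1] − [0].
The resulting 7×9 matrix has rank 6, and its Smith normal form has invariant factors (1,1,1,1,1,1).

The boundary map ∂_2: C_2 → C_1 sends each 2-simplex [p,q,r] to [q,r] − [p,r] + [p,q]. For instance
  ∂[2,3,6] = [3,6] − [2,6] + [2,3].
As a 9×1 matrix over Z this has rank 1, with invariant factors (1).

Now H_k = ker ∂_k / im ∂_{k+1}, so:

  H_1: rank ker ∂_1 − rank ∂_2 = (9 − 6) − 1 = 2, and the invariant factors of ∂_2 are all 1, so H_1 ≅ Z^2.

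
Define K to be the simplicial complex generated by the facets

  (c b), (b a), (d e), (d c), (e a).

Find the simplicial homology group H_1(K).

H_1 = Z.

Fix the vertex order a < b < c < d < e and write every simplex with vertices in increasing order. Then dim K = 1 and the simplices of K are:

  0-simplices (5): a, b, c, d, e
  1-simplices (5): ab, ae, bc, cd, de

so the chain groups are C_0 ≅ Z^5, C_1 ≅ Z^5.

The boundary map ∂_1: C_1 → C_0 sends each edge [p,q] (with p < q) to q − p. For instance
  ∂bc = c − b.
This gives a 5×5 integer matrix of rank 4; reducing to Smith normal form yields diagonal entries (1,1,1,1).

Computing H_k = (kernel of ∂_k) / (image of ∂_{k+1}):

  H_1: rank ker ∂_1 − rank ∂_2 = (5 − 4) − 0 = 1, and there is no ∂_2, so H_1 ≅ Z.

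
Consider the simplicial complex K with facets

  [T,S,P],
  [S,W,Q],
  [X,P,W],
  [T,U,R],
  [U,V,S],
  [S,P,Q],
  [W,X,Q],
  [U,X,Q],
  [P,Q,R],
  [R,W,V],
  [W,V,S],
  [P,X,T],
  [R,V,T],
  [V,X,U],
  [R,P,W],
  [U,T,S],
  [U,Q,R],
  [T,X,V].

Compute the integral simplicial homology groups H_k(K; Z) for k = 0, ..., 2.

Order the vertices as P < Q < R < S < T < U < V < W < X. Listing each simplex with vertices in this order, K has dimension 2 with simplices:

  0-simplices (9): P, Q, R, S, T, U, V, W, X
  1-simplices (27): PQ, PR, PS, PT, PW, PX, QR, QS, QU, QW, QX, RT, RU, RV, RW, ST, SU, SV, SW, TU, TV, TX, UV, UX, VW, VX, WX
  2-simplices (18): PQR, PQS, PRW, PST, PTX, PWX, QRU, QSW, QUX, QWX, RTU, RTV, RVW, STU, SUV, SVW, TVX, UVX

so the chain groups are C_0 ≅ Z^9, C_1 ≅ Z^27, C_2 ≅ Z^18.

Boundary ∂_1: C_1 → C_0 maps an edge to its endpoints' difference, ∂[p,q] = q − p. For instance
  ∂PS = S − P.
The 9×27 boundary matrix has rank 8 and Smith normal form diag(1,1,1,1,1,1,1,1).

∂_2: C_2 → C_1 acts by ∂[p,q,r] = [q,r] − [p,r] + [p,q]. For instance
  ∂QWX = WX − QX + QW,
  ∂UVX = VX − UX + UV.
The resulting 27×18 matrix has rank 18, and its Smith normal form has invariant factors (1,1,1,1,1,1,1,1,1,1,1,1,1,1,1,1,1,2).

Now H_k = ker ∂_k / im ∂_{k+1}, so:

  H_0: rank C_0 − rank ∂_1 = 9 − 8 = 1, and the invariant factors of ∂_1 are all 1, so H_0 = Z.
  H_1: rank ker ∂_1 − rank ∂_2 = (27 − 8) − 18 = 1, and ∂_2 has invariant factor 2 > 1, so H_1 = Z ⊕ Z/2.
  H_2: rank ker ∂_2 − rank ∂_3 = (18 − 18) − 0 = 0, and there is no ∂_3, so H_2 = 0.

(K is a triangulation of the Klein bottle.)

H_0 = Z,  H_1 = Z ⊕ Z/2,  H_2 = 0.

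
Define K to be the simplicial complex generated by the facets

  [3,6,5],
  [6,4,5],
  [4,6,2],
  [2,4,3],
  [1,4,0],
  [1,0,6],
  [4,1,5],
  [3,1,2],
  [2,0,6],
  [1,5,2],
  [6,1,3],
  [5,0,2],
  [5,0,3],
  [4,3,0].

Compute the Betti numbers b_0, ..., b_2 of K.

b_0 = 1, b_1 = 2, b_2 = 1.

K has 7 vertices, 21 edges, 14 triangles.
rank ∂_0 = 0, rank ∂_1 = 6 ⇒ b_0 = 7 − 0 − 6 = 1; all invariant factors of ∂_1 are 1 so no torsion. So H_0 = Z.
rank ∂_1 = 6, rank ∂_2 = 13 ⇒ b_1 = 21 − 6 − 13 = 2; all invariant factors of ∂_2 are 1 so no torsion. So H_1 = Z^2.
rank ∂_2 = 13, rank ∂_3 = 0 ⇒ b_2 = 14 − 13 − 0 = 1. So H_2 = Z.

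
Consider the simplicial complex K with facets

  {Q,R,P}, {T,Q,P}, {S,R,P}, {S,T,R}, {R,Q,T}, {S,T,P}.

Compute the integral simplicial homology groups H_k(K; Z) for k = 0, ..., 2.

H_0 ≅ Z,  H_1 = 0,  H_2 ≅ Z.

Fix the vertex order P < Q < R < S < T and write every simplex with vertices in increasing order. Then dim K = 2 and the simplices of K are:

  0-simplices (5): P, Q, R, S, T
  1-simplices (9): PQ, PR, PS, PT, QR, QT, RS, RT, ST
  2-simplices (6): PQR, PQT, PRS, PST, QRT, RST

Hence C_0 ≅ Z^5, C_1 ≅ Z^9, C_2 ≅ Z^6.

Boundary ∂_1: C_1 → C_0 is given by ∂[p,q] = [q] − [p].
The 5×9 boundary matrix has rank 4 and Smith normal form diag(1,1,1,1).

∂_2: C_2 → C_1 maps a triangle to the signed sum of its edges. For instance
  ∂PST = ST − PT + PS,
  ∂PQR = QR − PR + PQ.
The resulting 9×6 matrix has rank 5, and its Smith normal form has invariant factors (1,1,1,1,1).

Now H_k = ker ∂_k / im ∂_{k+1}, so:

  H_0: rank C_0 − rank ∂_1 = 5 − 4 = 1, and the invariant factors of ∂_1 are all 1, so H_0 = Z.
  H_1: rank ker ∂_1 − rank ∂_2 = (9 − 4) − 5 = 0, and the invariant factors of ∂_2 are all 1, so H_1 = 0.
  H_2: rank ker ∂_2 − rank ∂_3 = (6 − 5) − 0 = 1, and there is no ∂_3, so H_2 = Z.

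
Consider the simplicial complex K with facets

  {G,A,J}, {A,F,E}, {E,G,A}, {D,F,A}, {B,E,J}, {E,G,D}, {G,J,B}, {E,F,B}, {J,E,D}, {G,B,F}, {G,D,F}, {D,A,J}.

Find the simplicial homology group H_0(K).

Take the total order A < B < D < E < F < G < J on the vertex set. Then K (dimension 2) consists of the simplices:

  0-simplices (7): A, B, D, E, F, G, J
  1-simplices (18): AD, AE, AF, AG, AJ, BE, BF, BG, BJ, DE, DF, DG, DJ, EF, EG, EJ, FG, GJ
  2-simplices (12): ADF, ADJ, AEF, AEG, AGJ, BEF, BEJ, BFG, BGJ, DEG, DEJ, DFG

giving chain groups C_0 ≅ Z^7, C_1 ≅ Z^18, C_2 ≅ Z^12.

∂_1: C_1 → C_0 sends each edge [p,q] (with p < q) to q − p. For instance
  ∂EF = F − E.
This gives a 7×18 integer matrix of rank 6; reducing to Smith normal form yields diagonal entries (1,1,1,1,1,1).

Boundary ∂_2: C_2 → C_1 sends each 2-simplex [p,q,r] to [q,r] − [p,r] + [p,q]. For instance
  ∂BEJ = EJ − BJ + BE,
  ∂AGJ = GJ − AJ + AG.
The resulting 18×12 matrix has rank 12, and its Smith normal form has invariant factors (1,1,1,1,1,1,1,1,1,1,1,2).

Reading off H_k = ker ∂_k / im ∂_{k+1}:

  H_0: rank C_0 − rank ∂_1 = 7 − 6 = 1, and the invariant factors of ∂_1 are all 1, so H_0 ≅ Z.

H_0 ≅ Z.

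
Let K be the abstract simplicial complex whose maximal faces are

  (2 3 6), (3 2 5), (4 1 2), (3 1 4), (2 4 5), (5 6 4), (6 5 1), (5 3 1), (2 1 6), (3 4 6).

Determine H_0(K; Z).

H_0 ≅ Z.

We work with the vertex ordering 1 < 2 < 3 < 4 < 5 < 6. The simplices of K, each written with vertices in increasing order, are:

  0-simplices (6): [1], [2], [3], [4], [5], [6]
  1-simplices (15): [1,2], [1,3], [1,4], [1,5], [1,6], [2,3], [2,4], [2,5], [2,6], [3,4], [3,5], [3,6], [4,5], [4,6], [5,6]
  2-simplices (10): [1,2,4], [1,2,6], [1,3,4], [1,3,5], [1,5,6], [2,3,5], [2,3,6], [2,4,5], [3,4,6], [4,5,6]

giving chain groups C_0 ≅ Z^6, C_1 ≅ Z^15, C_2 ≅ Z^10.

Boundary ∂_1: C_1 → C_0 is given by ∂[p,q] = [q] − [p]. For instance
  ∂[1,5] = [5] − [1].
The 6×15 boundary matrix has rank 5 and Smith normal form diag(1,1,1,1,1).

Boundary ∂_2: C_2 → C_1 sends each 2-simplex [p,q,r] to [q,r] − [p,r] + [p,q]. For instance
  ∂[1,2,4] = [2,4] − [1,4] + [1,2],
  ∂[1,3,4] = [3,4] − [1,4] + [1,3].
The resulting 15×10 matrix has rank 10, and its Smith normal form has invariant factors (1,1,1,1,1,1,1,1,1,2).

Computing H_k = (kernel of ∂_k) / (image of ∂_{k+1}):

  H_0: rank C_0 − rank ∂_1 = 6 − 5 = 1, and the invariant factors of ∂_1 are all 1, so H_0 = Z.

(K is a triangulation of the real projective plane RP^2.)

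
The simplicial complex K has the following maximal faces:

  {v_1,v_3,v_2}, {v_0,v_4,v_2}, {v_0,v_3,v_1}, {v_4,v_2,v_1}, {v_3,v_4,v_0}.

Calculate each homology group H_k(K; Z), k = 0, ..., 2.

H_0 ≅ Z,  H_1 ≅ Z,  H_2 = 0.

Fix the vertex order v_0 < v_1 < v_2 < v_3 < v_4 and write every simplex with vertices in increasing order. Then dim K = 2 and the simplices of K are:

  0-simplices (5): [v_0], [v_1], [v_2], [v_3], [v_4]
  1-simplices (10): [v_0,v_1], [v_0,v_2], [v_0,v_3], [v_0,v_4], [v_1,v_2], [v_1,v_3], [v_1,v_4], [v_2,v_3], [v_2,v_4], [v_3,v_4]
  2-simplices (5): [v_0,v_1,v_3], [v_0,v_2,v_4], [v_0,v_3,v_4], [v_1,v_2,v_3], [v_1,v_2,v_4]

giving chain groups C_0 ≅ Z^5, C_1 ≅ Z^10, C_2 ≅ Z^5.

∂_1: C_1 → C_0 sends each edge [p,q] (with p < q) to q − p. For instance
  ∂[v_1,v_2] = [v_2] − [v_1].
As a 5×10 matrix over Z this has rank 4, with invariant factors (1,1,1,1).

The boundary map ∂_2: C_2 → C_1 acts by ∂[p,q,r] = [q,r] − [p,r] + [p,q]. For instance
  ∂[v_0,v_2,v_4] = [v_2,v_4] − [v_0,v_4] + [v_0,v_2],
  ∂[v_1,v_2,v_3] = [v_2,v_3] − [v_1,v_3] + [v_1,v_2].
As a 10×5 matrix over Z this has rank 5, with invariant factors (1,1,1,1,1).

Now H_k = ker ∂_k / im ∂_{k+1}, so:

  H_0: rank C_0 − rank ∂_1 = 5 − 4 = 1, and the invariant factors of ∂_1 are all 1, so H_0 = Z.
  H_1: rank ker ∂_1 − rank ∂_2 = (10 − 4) − 5 = 1, and the invariant factors of ∂_2 are all 1, so H_1 = Z.
  H_2: rank ker ∂_2 − rank ∂_3 = (5 − 5) − 0 = 0, and there is no ∂_3, so H_2 = 0.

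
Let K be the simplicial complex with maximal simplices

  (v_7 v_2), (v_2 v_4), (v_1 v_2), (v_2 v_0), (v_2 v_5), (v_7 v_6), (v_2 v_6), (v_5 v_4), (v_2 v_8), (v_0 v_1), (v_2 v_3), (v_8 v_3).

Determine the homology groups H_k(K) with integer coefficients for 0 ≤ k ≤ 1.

Order the vertices as v_0 < v_1 < v_2 < v_3 < v_4 < v_5 < v_6 < v_7 < v_8. Listing each simplex with vertices in this order, K has dimension 1 with simplices:

  0-simplices (9): [v_0], [v_1], [v_2], [v_3], [v_4], [v_5], [v_6], [v_7], [v_8]
  1-simplices (12): [v_0,v_1], [v_0,v_2], [v_1,v_2], [v_2,v_3], [v_2,v_4], [v_2,v_5], [v_2,v_6], [v_2,v_7], [v_2,v_8], [v_3,v_8], [v_4,v_5], [v_6,v_7]

so the chain groups are C_0 ≅ Z^9, C_1 ≅ Z^12.

The boundary map ∂_1: C_1 → C_0 is given by ∂[p,q] = [q] − [p].
The 9×12 boundary matrix has rank 8 and Smith normal form diag(1,1,1,1,1,1,1,1).

Computing H_k = (kernel of ∂_k) / (image of ∂_{k+1}):

  H_0: rank C_0 − rank ∂_1 = 9 − 8 = 1, and the invariant factors of ∂_1 are all 1, so H_0 ≅ Z.
  H_1: rank ker ∂_1 − rank ∂_2 = (12 − 8) − 0 = 4, and there is no ∂_2, so H_1 ≅ Z^4.

As a check, the Euler characteristic is 9 − 12 = -3, which agrees with 1 − 4 = -3.

H_0 ≅ Z,  H_1 ≅ Z^4.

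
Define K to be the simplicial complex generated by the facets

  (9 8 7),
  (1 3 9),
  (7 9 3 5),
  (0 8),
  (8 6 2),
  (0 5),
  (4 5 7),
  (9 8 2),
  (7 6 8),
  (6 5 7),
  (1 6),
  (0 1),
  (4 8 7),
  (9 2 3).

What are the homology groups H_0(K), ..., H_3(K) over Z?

H_0 = Z,  H_1 = Z^3,  H_2 = 0,  H_3 = 0.

Fix the vertex order 0 < 1 < 2 < 3 < 4 < 5 < 6 < 7 < 8 < 9 and write every simplex with vertices in increasing order. Then dim K = 3 and the simplices of K are:

  0-simplices (10): [0], [1], [2], [3], [4], [5], [6], [7], [8], [9]
  1-simplices (24): (24 of them)
  2-simplices (13): [1,3,9], [2,3,9], [2,6,8], [2,8,9], [3,5,7], [3,5,9], [3,7,9], [4,5,7], [4,7,8], [5,6,7], [5,7,9], [6,7,8], [7,8,9]
  3-simplices (1): [3,5,7,9]

so the chain groups are C_0 ≅ Z^10, C_1 ≅ Z^24, C_2 ≅ Z^13, C_3 ≅ Z^1.

Boundary ∂_1: C_1 → C_0 maps an edge to its endpoints' difference, ∂[p,q] = q − p.
This gives a 10×24 integer matrix of rank 9; reducing to Smith normal form yields diagonal entries (1,1,1,1,1,1,1,1,1).

Boundary ∂_2: C_2 → C_1 sends each 2-simplex [p,q,r] to [q,r] − [p,r] + [p,q]. For instance
  ∂[4,5,7] = [5,7] − [4,7] + [4,5],
  ∂[3,7,9] = [7,9] − [3,9] + [3,7].
The resulting 24×13 matrix has rank 12, and its Smith normal form has invariant factors (1,1,1,1,1,1,1,1,1,1,1,1).

Boundary ∂_3: C_3 → C_2 sends each 3-simplex σ to the alternating sum Σ_i (−1)^i (σ with its i-th vertex removed). For instance
  ∂[3,5,7,9] = [5,7,9] − [3,7,9] + [3,5,9] − [3,5,7].
As a 13×1 matrix over Z this has rank 1, with invariant factors (1).

From H_k ≅ ker(∂_k) / im(∂_{k+1}) we obtain:

  H_0: rank C_0 − rank ∂_1 = 10 − 9 = 1, and the invariant factors of ∂_1 are all 1, so H_0 ≅ Z.
  H_1: rank ker ∂_1 − rank ∂_2 = (24 − 9) − 12 = 3, and the invariant factors of ∂_2 are all 1, so H_1 ≅ Z^3.
  H_2: rank ker ∂_2 − rank ∂_3 = (13 − 12) − 1 = 0, and the invariant factors of ∂_3 are all 1, so H_2 ≅ 0.
  H_3: rank ker ∂_3 − rank ∂_4 = (1 − 1) − 0 = 0, and there is no ∂_4, so H_3 ≅ 0.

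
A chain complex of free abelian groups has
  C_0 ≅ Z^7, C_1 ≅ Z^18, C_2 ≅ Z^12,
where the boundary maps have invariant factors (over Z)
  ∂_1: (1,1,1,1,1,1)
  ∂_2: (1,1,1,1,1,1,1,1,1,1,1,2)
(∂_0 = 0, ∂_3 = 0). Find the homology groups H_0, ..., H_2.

H_0: b_0 = 7 − 0 − 6 = 1; torsion from ∂_1 factors > 1: none. So H_0 ≅ Z.
H_1: b_1 = 18 − 6 − 12 = 0; torsion from ∂_2 factors > 1: [2]. So H_1 ≅ Z/2.
H_2: b_2 = 12 − 12 − 0 = 0; torsion from ∂_3 factors > 1: none. So H_2 ≅ 0.

H_0 ≅ Z,  H_1 ≅ Z/2,  H_2 = 0.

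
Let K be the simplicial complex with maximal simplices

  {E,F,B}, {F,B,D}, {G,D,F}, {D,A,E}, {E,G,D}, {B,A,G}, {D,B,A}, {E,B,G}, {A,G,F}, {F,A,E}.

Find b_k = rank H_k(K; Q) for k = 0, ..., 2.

Order the vertices as A < B < D < E < F < G. Listing each simplex with vertices in this order, K has dimension 2 with simplices:

  0-simplices (6): A, B, D, E, F, G
  1-simplices (15): AB, AD, AE, AF, AG, BD, BE, BF, BG, DE, DF, DG, EF, EG, FG
  2-simplices (10): ABD, ABG, ADE, AEF, AFG, BDF, BEF, BEG, DEG, DFG

Hence C_0 ≅ Z^6, C_1 ≅ Z^15, C_2 ≅ Z^10.

Boundary ∂_1: C_1 → C_0 sends each edge [p,q] (with p < q) to q − p. For instance
  ∂BD = D − B.
This gives a 6×15 integer matrix of rank 5; reducing to Smith normal form yields diagonal entries (1,1,1,1,1).

Boundary ∂_2: C_2 → C_1 acts by ∂[p,q,r] = [q,r] − [p,r] + [p,q]. For instance
  ∂ABD = BD − AD + AB,
  ∂AFG = FG − AG + AF.
The resulting 15×10 matrix has rank 10, and its Smith normal form has invariant factors (1,1,1,1,1,1,1,1,1,2).

Now H_k = ker ∂_k / im ∂_{k+1}, so:

  H_0: rank C_0 − rank ∂_1 = 6 − 5 = 1, and the invariant factors of ∂_1 are all 1, so H_0 ≅ Z.
  H_1: rank ker ∂_1 − rank ∂_2 = (15 − 5) − 10 = 0, and ∂_2 has invariant factor 2 > 1, so H_1 ≅ Z/2.
  H_2: rank ker ∂_2 − rank ∂_3 = (10 − 10) − 0 = 0, and there is no ∂_3, so H_2 ≅ 0.

Hence the Betti numbers are b_0 = 1, b_1 = 0, b_2 = 0.

b_0 = 1, b_1 = 0, b_2 = 0.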